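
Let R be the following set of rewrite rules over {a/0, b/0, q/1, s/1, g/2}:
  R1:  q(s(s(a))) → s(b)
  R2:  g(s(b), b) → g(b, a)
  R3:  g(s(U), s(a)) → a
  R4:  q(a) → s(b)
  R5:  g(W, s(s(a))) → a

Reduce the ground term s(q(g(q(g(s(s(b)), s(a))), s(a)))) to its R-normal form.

1. s(q(g(q(g(s(s(b)), s(a))), s(a))))  →  s(q(g(q(a), s(a))))   [R3 at 1.1.1.1]
2. s(q(g(q(a), s(a))))  →  s(q(g(s(b), s(a))))   [R4 at 1.1.1]
3. s(q(g(s(b), s(a))))  →  s(q(a))   [R3 at 1.1]
4. s(q(a))  →  s(s(b))   [R4 at 1]

s(s(b))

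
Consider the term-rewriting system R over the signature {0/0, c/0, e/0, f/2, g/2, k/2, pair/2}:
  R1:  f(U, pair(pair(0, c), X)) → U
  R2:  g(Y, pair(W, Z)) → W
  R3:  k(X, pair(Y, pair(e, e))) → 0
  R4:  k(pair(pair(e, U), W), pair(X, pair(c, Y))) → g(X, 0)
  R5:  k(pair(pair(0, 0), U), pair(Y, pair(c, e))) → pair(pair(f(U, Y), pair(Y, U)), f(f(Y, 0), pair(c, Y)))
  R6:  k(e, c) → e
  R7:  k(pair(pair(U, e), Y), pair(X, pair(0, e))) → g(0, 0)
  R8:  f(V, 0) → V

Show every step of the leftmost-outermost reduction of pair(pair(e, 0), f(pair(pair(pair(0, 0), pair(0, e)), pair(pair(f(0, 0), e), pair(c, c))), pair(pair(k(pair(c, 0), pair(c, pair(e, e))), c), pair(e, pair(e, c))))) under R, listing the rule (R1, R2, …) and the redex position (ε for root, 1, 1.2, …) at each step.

1. pair(pair(e, 0), f(pair(pair(pair(0, 0), pair(0, e)), pair(pair(f(0, 0), e), pair(c, c))), pair(pair(k(pair(c, 0), pair(c, pair(e, e))), c), pair(e, pair(e, c)))))  →  pair(pair(e, 0), f(pair(pair(pair(0, 0), pair(0, e)), pair(pair(0, e), pair(c, c))), pair(pair(k(pair(c, 0), pair(c, pair(e, e))), c), pair(e, pair(e, c)))))   [R8 at 2.1.2.1.1]
2. pair(pair(e, 0), f(pair(pair(pair(0, 0), pair(0, e)), pair(pair(0, e), pair(c, c))), pair(pair(k(pair(c, 0), pair(c, pair(e, e))), c), pair(e, pair(e, c)))))  →  pair(pair(e, 0), f(pair(pair(pair(0, 0), pair(0, e)), pair(pair(0, e), pair(c, c))), pair(pair(0, c), pair(e, pair(e, c)))))   [R3 at 2.2.1.1]
3. pair(pair(e, 0), f(pair(pair(pair(0, 0), pair(0, e)), pair(pair(0, e), pair(c, c))), pair(pair(0, c), pair(e, pair(e, c)))))  →  pair(pair(e, 0), pair(pair(pair(0, 0), pair(0, e)), pair(pair(0, e), pair(c, c))))   [R1 at 2]

pair(pair(e, 0), pair(pair(pair(0, 0), pair(0, e)), pair(pair(0, e), pair(c, c))))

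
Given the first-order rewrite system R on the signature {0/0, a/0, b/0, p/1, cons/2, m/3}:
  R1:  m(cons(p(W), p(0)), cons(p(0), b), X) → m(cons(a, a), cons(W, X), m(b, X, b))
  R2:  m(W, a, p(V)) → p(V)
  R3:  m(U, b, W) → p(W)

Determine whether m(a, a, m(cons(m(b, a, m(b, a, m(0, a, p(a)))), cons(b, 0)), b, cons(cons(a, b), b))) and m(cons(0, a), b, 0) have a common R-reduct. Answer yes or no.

no — NF(t₁) = p(cons(cons(a, b), b)), NF(t₂) = p(0)

Reduce t₁ = m(a, a, m(cons(m(b, a, m(b, a, m(0, a, p(a)))), cons(b, 0)), b, cons(cons(a, b), b))):
1. m(a, a, m(cons(m(b, a, m(b, a, m(0, a, p(a)))), cons(b, 0)), b, cons(cons(a, b), b)))  →  m(a, a, p(cons(cons(a, b), b)))   [R3 at 3]
2. m(a, a, p(cons(cons(a, b), b)))  →  p(cons(cons(a, b), b))   [R2 at ε]

Reduce t₂ = m(cons(0, a), b, 0):
1. m(cons(0, a), b, 0)  →  p(0)   [R3 at ε]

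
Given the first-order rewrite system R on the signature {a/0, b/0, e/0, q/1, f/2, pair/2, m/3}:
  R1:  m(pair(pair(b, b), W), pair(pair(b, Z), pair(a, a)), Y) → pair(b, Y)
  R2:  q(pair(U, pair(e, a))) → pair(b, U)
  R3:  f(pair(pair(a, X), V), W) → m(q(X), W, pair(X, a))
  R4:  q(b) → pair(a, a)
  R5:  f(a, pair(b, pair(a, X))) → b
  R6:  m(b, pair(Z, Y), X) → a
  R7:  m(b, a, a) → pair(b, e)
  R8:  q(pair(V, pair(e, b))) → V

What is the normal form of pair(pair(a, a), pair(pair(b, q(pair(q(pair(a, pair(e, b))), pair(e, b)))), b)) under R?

pair(pair(a, a), pair(pair(b, a), b))

1. pair(pair(a, a), pair(pair(b, q(pair(q(pair(a, pair(e, b))), pair(e, b)))), b))  →  pair(pair(a, a), pair(pair(b, q(pair(a, pair(e, b)))), b))   [R8 at 2.1.2]
2. pair(pair(a, a), pair(pair(b, q(pair(a, pair(e, b)))), b))  →  pair(pair(a, a), pair(pair(b, a), b))   [R8 at 2.1.2]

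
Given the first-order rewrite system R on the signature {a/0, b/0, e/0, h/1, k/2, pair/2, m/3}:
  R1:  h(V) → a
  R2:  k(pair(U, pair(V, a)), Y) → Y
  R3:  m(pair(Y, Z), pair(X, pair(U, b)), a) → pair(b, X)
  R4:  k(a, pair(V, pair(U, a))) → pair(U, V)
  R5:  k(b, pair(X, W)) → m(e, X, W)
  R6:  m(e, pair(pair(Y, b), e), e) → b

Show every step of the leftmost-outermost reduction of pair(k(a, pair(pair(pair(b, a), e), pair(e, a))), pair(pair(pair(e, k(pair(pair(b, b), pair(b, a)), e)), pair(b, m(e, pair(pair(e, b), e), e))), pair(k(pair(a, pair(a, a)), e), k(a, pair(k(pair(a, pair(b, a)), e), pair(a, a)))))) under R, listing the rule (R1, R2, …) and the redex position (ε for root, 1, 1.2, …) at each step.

pair(pair(e, pair(pair(b, a), e)), pair(pair(pair(e, e), pair(b, b)), pair(e, pair(a, e))))

1. pair(k(a, pair(pair(pair(b, a), e), pair(e, a))), pair(pair(pair(e, k(pair(pair(b, b), pair(b, a)), e)), pair(b, m(e, pair(pair(e, b), e), e))), pair(k(pair(a, pair(a, a)), e), k(a, pair(k(pair(a, pair(b, a)), e), pair(a, a))))))  →  pair(pair(e, pair(pair(b, a), e)), pair(pair(pair(e, k(pair(pair(b, b), pair(b, a)), e)), pair(b, m(e, pair(pair(e, b), e), e))), pair(k(pair(a, pair(a, a)), e), k(a, pair(k(pair(a, pair(b, a)), e), pair(a, a))))))   [R4 at 1]
2. pair(pair(e, pair(pair(b, a), e)), pair(pair(pair(e, k(pair(pair(b, b), pair(b, a)), e)), pair(b, m(e, pair(pair(e, b), e), e))), pair(k(pair(a, pair(a, a)), e), k(a, pair(k(pair(a, pair(b, a)), e), pair(a, a))))))  →  pair(pair(e, pair(pair(b, a), e)), pair(pair(pair(e, e), pair(b, m(e, pair(pair(e, b), e), e))), pair(k(pair(a, pair(a, a)), e), k(a, pair(k(pair(a, pair(b, a)), e), pair(a, a))))))   [R2 at 2.1.1.2]
3. pair(pair(e, pair(pair(b, a), e)), pair(pair(pair(e, e), pair(b, m(e, pair(pair(e, b), e), e))), pair(k(pair(a, pair(a, a)), e), k(a, pair(k(pair(a, pair(b, a)), e), pair(a, a))))))  →  pair(pair(e, pair(pair(b, a), e)), pair(pair(pair(e, e), pair(b, b)), pair(k(pair(a, pair(a, a)), e), k(a, pair(k(pair(a, pair(b, a)), e), pair(a, a))))))   [R6 at 2.1.2.2]
4. pair(pair(e, pair(pair(b, a), e)), pair(pair(pair(e, e), pair(b, b)), pair(k(pair(a, pair(a, a)), e), k(a, pair(k(pair(a, pair(b, a)), e), pair(a, a))))))  →  pair(pair(e, pair(pair(b, a), e)), pair(pair(pair(e, e), pair(b, b)), pair(e, k(a, pair(k(pair(a, pair(b, a)), e), pair(a, a))))))   [R2 at 2.2.1]
5. pair(pair(e, pair(pair(b, a), e)), pair(pair(pair(e, e), pair(b, b)), pair(e, k(a, pair(k(pair(a, pair(b, a)), e), pair(a, a))))))  →  pair(pair(e, pair(pair(b, a), e)), pair(pair(pair(e, e), pair(b, b)), pair(e, pair(a, k(pair(a, pair(b, a)), e)))))   [R4 at 2.2.2]
6. pair(pair(e, pair(pair(b, a), e)), pair(pair(pair(e, e), pair(b, b)), pair(e, pair(a, k(pair(a, pair(b, a)), e)))))  →  pair(pair(e, pair(pair(b, a), e)), pair(pair(pair(e, e), pair(b, b)), pair(e, pair(a, e))))   [R2 at 2.2.2.2]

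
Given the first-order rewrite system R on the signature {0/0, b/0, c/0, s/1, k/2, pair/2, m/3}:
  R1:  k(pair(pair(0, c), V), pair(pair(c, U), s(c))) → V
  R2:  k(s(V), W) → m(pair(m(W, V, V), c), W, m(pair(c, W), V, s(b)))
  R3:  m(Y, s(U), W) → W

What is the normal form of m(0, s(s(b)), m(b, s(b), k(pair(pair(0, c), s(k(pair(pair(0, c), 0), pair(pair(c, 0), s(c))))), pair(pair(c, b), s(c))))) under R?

1. m(0, s(s(b)), m(b, s(b), k(pair(pair(0, c), s(k(pair(pair(0, c), 0), pair(pair(c, 0), s(c))))), pair(pair(c, b), s(c)))))  →  m(b, s(b), k(pair(pair(0, c), s(k(pair(pair(0, c), 0), pair(pair(c, 0), s(c))))), pair(pair(c, b), s(c))))   [R3 at ε]
2. m(b, s(b), k(pair(pair(0, c), s(k(pair(pair(0, c), 0), pair(pair(c, 0), s(c))))), pair(pair(c, b), s(c))))  →  k(pair(pair(0, c), s(k(pair(pair(0, c), 0), pair(pair(c, 0), s(c))))), pair(pair(c, b), s(c)))   [R3 at ε]
3. k(pair(pair(0, c), s(k(pair(pair(0, c), 0), pair(pair(c, 0), s(c))))), pair(pair(c, b), s(c)))  →  s(k(pair(pair(0, c), 0), pair(pair(c, 0), s(c))))   [R1 at ε]
4. s(k(pair(pair(0, c), 0), pair(pair(c, 0), s(c))))  →  s(0)   [R1 at 1]

s(0)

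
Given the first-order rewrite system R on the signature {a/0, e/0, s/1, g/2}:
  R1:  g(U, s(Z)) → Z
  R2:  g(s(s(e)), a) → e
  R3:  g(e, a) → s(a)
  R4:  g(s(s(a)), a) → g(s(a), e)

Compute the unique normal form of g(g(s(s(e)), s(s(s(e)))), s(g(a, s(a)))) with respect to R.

1. g(g(s(s(e)), s(s(s(e)))), s(g(a, s(a))))  →  g(a, s(a))   [R1 at ε]
2. g(a, s(a))  →  a   [R1 at ε]

a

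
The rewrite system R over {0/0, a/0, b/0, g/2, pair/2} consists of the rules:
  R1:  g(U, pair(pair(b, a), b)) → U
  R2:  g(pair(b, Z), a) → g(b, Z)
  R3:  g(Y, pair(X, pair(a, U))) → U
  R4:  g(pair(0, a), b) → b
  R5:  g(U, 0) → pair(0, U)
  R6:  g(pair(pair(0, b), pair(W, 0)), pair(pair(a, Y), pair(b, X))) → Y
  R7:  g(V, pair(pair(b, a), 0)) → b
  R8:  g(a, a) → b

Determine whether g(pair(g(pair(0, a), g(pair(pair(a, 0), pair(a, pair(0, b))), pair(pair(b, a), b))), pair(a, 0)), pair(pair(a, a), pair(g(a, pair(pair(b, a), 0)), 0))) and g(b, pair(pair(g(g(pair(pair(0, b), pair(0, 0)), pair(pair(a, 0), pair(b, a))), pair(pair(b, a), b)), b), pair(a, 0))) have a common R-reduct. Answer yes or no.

no — NF(t₁) = a, NF(t₂) = 0

Reduce t₁ = g(pair(g(pair(0, a), g(pair(pair(a, 0), pair(a, pair(0, b))), pair(pair(b, a), b))), pair(a, 0)), pair(pair(a, a), pair(g(a, pair(pair(b, a), 0)), 0))):
1. g(pair(g(pair(0, a), g(pair(pair(a, 0), pair(a, pair(0, b))), pair(pair(b, a), b))), pair(a, 0)), pair(pair(a, a), pair(g(a, pair(pair(b, a), 0)), 0)))  →  g(pair(g(pair(0, a), pair(pair(a, 0), pair(a, pair(0, b)))), pair(a, 0)), pair(pair(a, a), pair(g(a, pair(pair(b, a), 0)), 0)))   [R1 at 1.1.2]
2. g(pair(g(pair(0, a), pair(pair(a, 0), pair(a, pair(0, b)))), pair(a, 0)), pair(pair(a, a), pair(g(a, pair(pair(b, a), 0)), 0)))  →  g(pair(pair(0, b), pair(a, 0)), pair(pair(a, a), pair(g(a, pair(pair(b, a), 0)), 0)))   [R3 at 1.1]
3. g(pair(pair(0, b), pair(a, 0)), pair(pair(a, a), pair(g(a, pair(pair(b, a), 0)), 0)))  →  g(pair(pair(0, b), pair(a, 0)), pair(pair(a, a), pair(b, 0)))   [R7 at 2.2.1]
4. g(pair(pair(0, b), pair(a, 0)), pair(pair(a, a), pair(b, 0)))  →  a   [R6 at ε]

Reduce t₂ = g(b, pair(pair(g(g(pair(pair(0, b), pair(0, 0)), pair(pair(a, 0), pair(b, a))), pair(pair(b, a), b)), b), pair(a, 0))):
1. g(b, pair(pair(g(g(pair(pair(0, b), pair(0, 0)), pair(pair(a, 0), pair(b, a))), pair(pair(b, a), b)), b), pair(a, 0)))  →  0   [R3 at ε]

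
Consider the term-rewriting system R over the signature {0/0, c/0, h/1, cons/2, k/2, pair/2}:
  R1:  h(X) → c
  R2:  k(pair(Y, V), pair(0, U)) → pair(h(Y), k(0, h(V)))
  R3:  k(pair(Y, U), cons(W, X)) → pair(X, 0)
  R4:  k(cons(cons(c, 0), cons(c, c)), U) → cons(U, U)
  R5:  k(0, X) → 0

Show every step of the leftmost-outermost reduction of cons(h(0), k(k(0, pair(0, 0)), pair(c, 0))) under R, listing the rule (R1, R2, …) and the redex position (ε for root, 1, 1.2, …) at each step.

cons(c, 0)

1. cons(h(0), k(k(0, pair(0, 0)), pair(c, 0)))  →  cons(c, k(k(0, pair(0, 0)), pair(c, 0)))   [R1 at 1]
2. cons(c, k(k(0, pair(0, 0)), pair(c, 0)))  →  cons(c, k(0, pair(c, 0)))   [R5 at 2.1]
3. cons(c, k(0, pair(c, 0)))  →  cons(c, 0)   [R5 at 2]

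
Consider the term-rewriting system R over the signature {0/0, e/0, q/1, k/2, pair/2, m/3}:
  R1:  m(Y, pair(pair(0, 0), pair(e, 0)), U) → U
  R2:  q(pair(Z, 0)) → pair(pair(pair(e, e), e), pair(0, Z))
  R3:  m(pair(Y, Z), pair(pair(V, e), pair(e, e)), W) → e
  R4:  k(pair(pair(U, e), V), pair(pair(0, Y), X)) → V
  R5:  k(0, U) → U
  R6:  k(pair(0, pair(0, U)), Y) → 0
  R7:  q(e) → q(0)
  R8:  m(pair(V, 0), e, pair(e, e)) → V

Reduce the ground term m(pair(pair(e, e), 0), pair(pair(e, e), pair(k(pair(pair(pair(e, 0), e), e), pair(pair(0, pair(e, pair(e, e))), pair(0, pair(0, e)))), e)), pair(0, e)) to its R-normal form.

e

1. m(pair(pair(e, e), 0), pair(pair(e, e), pair(k(pair(pair(pair(e, 0), e), e), pair(pair(0, pair(e, pair(e, e))), pair(0, pair(0, e)))), e)), pair(0, e))  →  m(pair(pair(e, e), 0), pair(pair(e, e), pair(e, e)), pair(0, e))   [R4 at 2.2.1]
2. m(pair(pair(e, e), 0), pair(pair(e, e), pair(e, e)), pair(0, e))  →  e   [R3 at ε]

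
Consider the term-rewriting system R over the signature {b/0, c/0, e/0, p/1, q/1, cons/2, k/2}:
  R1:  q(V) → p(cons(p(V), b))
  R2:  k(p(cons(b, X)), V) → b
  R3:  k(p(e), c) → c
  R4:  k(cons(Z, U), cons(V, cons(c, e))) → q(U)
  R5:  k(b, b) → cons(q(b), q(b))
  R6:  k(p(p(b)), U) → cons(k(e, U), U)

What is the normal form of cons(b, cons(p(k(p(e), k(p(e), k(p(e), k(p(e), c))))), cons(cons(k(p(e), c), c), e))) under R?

cons(b, cons(p(c), cons(cons(c, c), e)))

1. cons(b, cons(p(k(p(e), k(p(e), k(p(e), k(p(e), c))))), cons(cons(k(p(e), c), c), e)))  →  cons(b, cons(p(k(p(e), k(p(e), k(p(e), c)))), cons(cons(k(p(e), c), c), e)))   [R3 at 2.1.1.2.2.2]
2. cons(b, cons(p(k(p(e), k(p(e), k(p(e), c)))), cons(cons(k(p(e), c), c), e)))  →  cons(b, cons(p(k(p(e), k(p(e), c))), cons(cons(k(p(e), c), c), e)))   [R3 at 2.1.1.2.2]
3. cons(b, cons(p(k(p(e), k(p(e), c))), cons(cons(k(p(e), c), c), e)))  →  cons(b, cons(p(k(p(e), c)), cons(cons(k(p(e), c), c), e)))   [R3 at 2.1.1.2]
4. cons(b, cons(p(k(p(e), c)), cons(cons(k(p(e), c), c), e)))  →  cons(b, cons(p(c), cons(cons(k(p(e), c), c), e)))   [R3 at 2.1.1]
5. cons(b, cons(p(c), cons(cons(k(p(e), c), c), e)))  →  cons(b, cons(p(c), cons(cons(c, c), e)))   [R3 at 2.2.1.1]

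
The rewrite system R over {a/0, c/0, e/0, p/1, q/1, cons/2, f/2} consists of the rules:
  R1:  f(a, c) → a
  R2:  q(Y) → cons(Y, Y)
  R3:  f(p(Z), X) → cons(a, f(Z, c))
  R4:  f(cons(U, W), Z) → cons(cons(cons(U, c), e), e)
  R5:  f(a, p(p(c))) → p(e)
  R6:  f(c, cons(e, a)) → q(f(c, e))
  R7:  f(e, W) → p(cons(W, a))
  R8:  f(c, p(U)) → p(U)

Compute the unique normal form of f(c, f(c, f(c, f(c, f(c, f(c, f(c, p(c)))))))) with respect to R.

1. f(c, f(c, f(c, f(c, f(c, f(c, f(c, p(c))))))))  →  f(c, f(c, f(c, f(c, f(c, f(c, p(c)))))))   [R8 at 2.2.2.2.2.2]
2. f(c, f(c, f(c, f(c, f(c, f(c, p(c)))))))  →  f(c, f(c, f(c, f(c, f(c, p(c))))))   [R8 at 2.2.2.2.2]
3. f(c, f(c, f(c, f(c, f(c, p(c))))))  →  f(c, f(c, f(c, f(c, p(c)))))   [R8 at 2.2.2.2]
4. f(c, f(c, f(c, f(c, p(c)))))  →  f(c, f(c, f(c, p(c))))   [R8 at 2.2.2]
5. f(c, f(c, f(c, p(c))))  →  f(c, f(c, p(c)))   [R8 at 2.2]
6. f(c, f(c, p(c)))  →  f(c, p(c))   [R8 at 2]
7. f(c, p(c))  →  p(c)   [R8 at ε]

p(c)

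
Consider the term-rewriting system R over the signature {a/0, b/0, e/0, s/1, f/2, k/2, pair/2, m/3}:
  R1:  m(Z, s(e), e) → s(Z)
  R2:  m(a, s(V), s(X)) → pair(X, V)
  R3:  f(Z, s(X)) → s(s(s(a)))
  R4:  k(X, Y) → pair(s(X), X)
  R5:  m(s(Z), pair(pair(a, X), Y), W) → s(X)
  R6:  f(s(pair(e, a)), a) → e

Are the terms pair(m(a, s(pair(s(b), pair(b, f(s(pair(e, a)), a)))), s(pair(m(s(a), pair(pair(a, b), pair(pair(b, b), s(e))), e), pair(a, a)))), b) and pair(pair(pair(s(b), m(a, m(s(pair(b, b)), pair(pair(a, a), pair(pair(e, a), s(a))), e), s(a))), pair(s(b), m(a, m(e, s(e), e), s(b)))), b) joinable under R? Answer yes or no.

yes — NF(t₁) = pair(pair(pair(s(b), pair(a, a)), pair(s(b), pair(b, e))), b), NF(t₂) = pair(pair(pair(s(b), pair(a, a)), pair(s(b), pair(b, e))), b)

Reduce t₁ = pair(m(a, s(pair(s(b), pair(b, f(s(pair(e, a)), a)))), s(pair(m(s(a), pair(pair(a, b), pair(pair(b, b), s(e))), e), pair(a, a)))), b):
1. pair(m(a, s(pair(s(b), pair(b, f(s(pair(e, a)), a)))), s(pair(m(s(a), pair(pair(a, b), pair(pair(b, b), s(e))), e), pair(a, a)))), b)  →  pair(pair(pair(m(s(a), pair(pair(a, b), pair(pair(b, b), s(e))), e), pair(a, a)), pair(s(b), pair(b, f(s(pair(e, a)), a)))), b)   [R2 at 1]
2. pair(pair(pair(m(s(a), pair(pair(a, b), pair(pair(b, b), s(e))), e), pair(a, a)), pair(s(b), pair(b, f(s(pair(e, a)), a)))), b)  →  pair(pair(pair(s(b), pair(a, a)), pair(s(b), pair(b, f(s(pair(e, a)), a)))), b)   [R5 at 1.1.1]
3. pair(pair(pair(s(b), pair(a, a)), pair(s(b), pair(b, f(s(pair(e, a)), a)))), b)  →  pair(pair(pair(s(b), pair(a, a)), pair(s(b), pair(b, e))), b)   [R6 at 1.2.2.2]

Reduce t₂ = pair(pair(pair(s(b), m(a, m(s(pair(b, b)), pair(pair(a, a), pair(pair(e, a), s(a))), e), s(a))), pair(s(b), m(a, m(e, s(e), e), s(b)))), b):
1. pair(pair(pair(s(b), m(a, m(s(pair(b, b)), pair(pair(a, a), pair(pair(e, a), s(a))), e), s(a))), pair(s(b), m(a, m(e, s(e), e), s(b)))), b)  →  pair(pair(pair(s(b), m(a, s(a), s(a))), pair(s(b), m(a, m(e, s(e), e), s(b)))), b)   [R5 at 1.1.2.2]
2. pair(pair(pair(s(b), m(a, s(a), s(a))), pair(s(b), m(a, m(e, s(e), e), s(b)))), b)  →  pair(pair(pair(s(b), pair(a, a)), pair(s(b), m(a, m(e, s(e), e), s(b)))), b)   [R2 at 1.1.2]
3. pair(pair(pair(s(b), pair(a, a)), pair(s(b), m(a, m(e, s(e), e), s(b)))), b)  →  pair(pair(pair(s(b), pair(a, a)), pair(s(b), m(a, s(e), s(b)))), b)   [R1 at 1.2.2.2]
4. pair(pair(pair(s(b), pair(a, a)), pair(s(b), m(a, s(e), s(b)))), b)  →  pair(pair(pair(s(b), pair(a, a)), pair(s(b), pair(b, e))), b)   [R2 at 1.2.2]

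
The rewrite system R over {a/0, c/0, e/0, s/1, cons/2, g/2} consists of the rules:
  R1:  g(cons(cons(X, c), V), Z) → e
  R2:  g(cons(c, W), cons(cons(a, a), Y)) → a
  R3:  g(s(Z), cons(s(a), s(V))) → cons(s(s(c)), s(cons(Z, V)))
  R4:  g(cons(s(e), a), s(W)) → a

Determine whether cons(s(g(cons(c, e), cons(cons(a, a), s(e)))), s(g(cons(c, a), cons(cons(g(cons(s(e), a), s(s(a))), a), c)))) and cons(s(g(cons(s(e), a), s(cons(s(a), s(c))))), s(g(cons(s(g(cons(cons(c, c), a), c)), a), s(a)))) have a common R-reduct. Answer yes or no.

yes — NF(t₁) = cons(s(a), s(a)), NF(t₂) = cons(s(a), s(a))

Reduce t₁ = cons(s(g(cons(c, e), cons(cons(a, a), s(e)))), s(g(cons(c, a), cons(cons(g(cons(s(e), a), s(s(a))), a), c)))):
1. cons(s(g(cons(c, e), cons(cons(a, a), s(e)))), s(g(cons(c, a), cons(cons(g(cons(s(e), a), s(s(a))), a), c))))  →  cons(s(a), s(g(cons(c, a), cons(cons(g(cons(s(e), a), s(s(a))), a), c))))   [R2 at 1.1]
2. cons(s(a), s(g(cons(c, a), cons(cons(g(cons(s(e), a), s(s(a))), a), c))))  →  cons(s(a), s(g(cons(c, a), cons(cons(a, a), c))))   [R4 at 2.1.2.1.1]
3. cons(s(a), s(g(cons(c, a), cons(cons(a, a), c))))  →  cons(s(a), s(a))   [R2 at 2.1]

Reduce t₂ = cons(s(g(cons(s(e), a), s(cons(s(a), s(c))))), s(g(cons(s(g(cons(cons(c, c), a), c)), a), s(a)))):
1. cons(s(g(cons(s(e), a), s(cons(s(a), s(c))))), s(g(cons(s(g(cons(cons(c, c), a), c)), a), s(a))))  →  cons(s(a), s(g(cons(s(g(cons(cons(c, c), a), c)), a), s(a))))   [R4 at 1.1]
2. cons(s(a), s(g(cons(s(g(cons(cons(c, c), a), c)), a), s(a))))  →  cons(s(a), s(g(cons(s(e), a), s(a))))   [R1 at 2.1.1.1.1]
3. cons(s(a), s(g(cons(s(e), a), s(a))))  →  cons(s(a), s(a))   [R4 at 2.1]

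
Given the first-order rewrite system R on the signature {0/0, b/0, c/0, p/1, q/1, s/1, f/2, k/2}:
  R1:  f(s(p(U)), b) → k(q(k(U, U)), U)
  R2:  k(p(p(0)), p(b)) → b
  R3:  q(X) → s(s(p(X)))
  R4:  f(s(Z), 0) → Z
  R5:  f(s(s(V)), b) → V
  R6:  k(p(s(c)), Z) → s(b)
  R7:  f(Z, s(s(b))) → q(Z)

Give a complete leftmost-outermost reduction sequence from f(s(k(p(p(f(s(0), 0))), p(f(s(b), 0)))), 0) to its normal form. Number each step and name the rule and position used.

1. f(s(k(p(p(f(s(0), 0))), p(f(s(b), 0)))), 0)  →  k(p(p(f(s(0), 0))), p(f(s(b), 0)))   [R4 at ε]
2. k(p(p(f(s(0), 0))), p(f(s(b), 0)))  →  k(p(p(0)), p(f(s(b), 0)))   [R4 at 1.1.1]
3. k(p(p(0)), p(f(s(b), 0)))  →  k(p(p(0)), p(b))   [R4 at 2.1]
4. k(p(p(0)), p(b))  →  b   [R2 at ε]

b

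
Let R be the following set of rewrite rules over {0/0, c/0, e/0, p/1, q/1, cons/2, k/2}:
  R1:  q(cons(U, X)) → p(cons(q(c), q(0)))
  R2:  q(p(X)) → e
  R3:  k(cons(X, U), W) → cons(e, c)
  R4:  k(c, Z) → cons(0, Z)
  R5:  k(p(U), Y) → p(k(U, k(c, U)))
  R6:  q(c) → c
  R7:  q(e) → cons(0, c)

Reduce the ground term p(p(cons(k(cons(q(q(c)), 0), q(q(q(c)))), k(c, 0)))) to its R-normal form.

1. p(p(cons(k(cons(q(q(c)), 0), q(q(q(c)))), k(c, 0))))  →  p(p(cons(cons(e, c), k(c, 0))))   [R3 at 1.1.1]
2. p(p(cons(cons(e, c), k(c, 0))))  →  p(p(cons(cons(e, c), cons(0, 0))))   [R4 at 1.1.2]

p(p(cons(cons(e, c), cons(0, 0))))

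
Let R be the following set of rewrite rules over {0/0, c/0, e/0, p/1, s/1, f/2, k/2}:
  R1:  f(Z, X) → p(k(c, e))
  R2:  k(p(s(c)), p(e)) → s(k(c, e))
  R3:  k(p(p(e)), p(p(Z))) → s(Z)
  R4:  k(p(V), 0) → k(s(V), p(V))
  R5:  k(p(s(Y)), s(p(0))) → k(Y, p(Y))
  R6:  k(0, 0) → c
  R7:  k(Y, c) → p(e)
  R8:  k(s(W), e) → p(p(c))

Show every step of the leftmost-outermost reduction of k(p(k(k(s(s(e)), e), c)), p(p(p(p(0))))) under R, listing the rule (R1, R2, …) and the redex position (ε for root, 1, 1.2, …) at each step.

s(p(p(0)))

1. k(p(k(k(s(s(e)), e), c)), p(p(p(p(0)))))  →  k(p(p(e)), p(p(p(p(0)))))   [R7 at 1.1]
2. k(p(p(e)), p(p(p(p(0)))))  →  s(p(p(0)))   [R3 at ε]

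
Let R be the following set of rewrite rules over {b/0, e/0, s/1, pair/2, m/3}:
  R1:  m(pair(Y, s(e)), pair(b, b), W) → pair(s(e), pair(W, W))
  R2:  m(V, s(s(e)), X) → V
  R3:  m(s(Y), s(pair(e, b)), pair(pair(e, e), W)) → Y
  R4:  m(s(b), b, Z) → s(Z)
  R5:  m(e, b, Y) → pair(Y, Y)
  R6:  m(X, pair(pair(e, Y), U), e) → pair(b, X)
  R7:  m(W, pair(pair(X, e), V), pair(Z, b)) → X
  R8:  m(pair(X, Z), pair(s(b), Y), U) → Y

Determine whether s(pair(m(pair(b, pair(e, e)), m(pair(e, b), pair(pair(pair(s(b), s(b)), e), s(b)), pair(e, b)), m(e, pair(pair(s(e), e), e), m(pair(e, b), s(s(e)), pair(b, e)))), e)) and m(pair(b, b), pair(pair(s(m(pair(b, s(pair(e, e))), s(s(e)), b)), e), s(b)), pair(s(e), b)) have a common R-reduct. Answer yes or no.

no — NF(t₁) = s(pair(s(b), e)), NF(t₂) = s(pair(b, s(pair(e, e))))

Reduce t₁ = s(pair(m(pair(b, pair(e, e)), m(pair(e, b), pair(pair(pair(s(b), s(b)), e), s(b)), pair(e, b)), m(e, pair(pair(s(e), e), e), m(pair(e, b), s(s(e)), pair(b, e)))), e)):
1. s(pair(m(pair(b, pair(e, e)), m(pair(e, b), pair(pair(pair(s(b), s(b)), e), s(b)), pair(e, b)), m(e, pair(pair(s(e), e), e), m(pair(e, b), s(s(e)), pair(b, e)))), e))  →  s(pair(m(pair(b, pair(e, e)), pair(s(b), s(b)), m(e, pair(pair(s(e), e), e), m(pair(e, b), s(s(e)), pair(b, e)))), e))   [R7 at 1.1.2]
2. s(pair(m(pair(b, pair(e, e)), pair(s(b), s(b)), m(e, pair(pair(s(e), e), e), m(pair(e, b), s(s(e)), pair(b, e)))), e))  →  s(pair(s(b), e))   [R8 at 1.1]

Reduce t₂ = m(pair(b, b), pair(pair(s(m(pair(b, s(pair(e, e))), s(s(e)), b)), e), s(b)), pair(s(e), b)):
1. m(pair(b, b), pair(pair(s(m(pair(b, s(pair(e, e))), s(s(e)), b)), e), s(b)), pair(s(e), b))  →  s(m(pair(b, s(pair(e, e))), s(s(e)), b))   [R7 at ε]
2. s(m(pair(b, s(pair(e, e))), s(s(e)), b))  →  s(pair(b, s(pair(e, e))))   [R2 at 1]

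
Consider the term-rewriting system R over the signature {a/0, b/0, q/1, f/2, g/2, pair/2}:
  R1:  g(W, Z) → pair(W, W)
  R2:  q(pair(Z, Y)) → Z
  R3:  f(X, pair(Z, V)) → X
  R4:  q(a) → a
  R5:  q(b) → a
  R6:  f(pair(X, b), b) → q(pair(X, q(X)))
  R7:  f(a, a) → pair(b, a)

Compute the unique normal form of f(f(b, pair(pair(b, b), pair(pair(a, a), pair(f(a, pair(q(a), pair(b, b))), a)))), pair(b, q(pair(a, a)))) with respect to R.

1. f(f(b, pair(pair(b, b), pair(pair(a, a), pair(f(a, pair(q(a), pair(b, b))), a)))), pair(b, q(pair(a, a))))  →  f(b, pair(pair(b, b), pair(pair(a, a), pair(f(a, pair(q(a), pair(b, b))), a))))   [R3 at ε]
2. f(b, pair(pair(b, b), pair(pair(a, a), pair(f(a, pair(q(a), pair(b, b))), a))))  →  b   [R3 at ε]

b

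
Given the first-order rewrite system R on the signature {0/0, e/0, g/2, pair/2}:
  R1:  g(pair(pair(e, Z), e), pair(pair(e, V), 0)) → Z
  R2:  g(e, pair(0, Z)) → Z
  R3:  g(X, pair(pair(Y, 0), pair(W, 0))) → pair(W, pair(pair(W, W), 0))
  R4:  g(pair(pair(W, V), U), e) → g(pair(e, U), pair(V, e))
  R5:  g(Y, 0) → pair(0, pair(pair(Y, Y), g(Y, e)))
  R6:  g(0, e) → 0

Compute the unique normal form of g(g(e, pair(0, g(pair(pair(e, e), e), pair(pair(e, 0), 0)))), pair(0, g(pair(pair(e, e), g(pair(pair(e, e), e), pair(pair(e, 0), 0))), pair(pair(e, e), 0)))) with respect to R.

e

1. g(g(e, pair(0, g(pair(pair(e, e), e), pair(pair(e, 0), 0)))), pair(0, g(pair(pair(e, e), g(pair(pair(e, e), e), pair(pair(e, 0), 0))), pair(pair(e, e), 0))))  →  g(g(pair(pair(e, e), e), pair(pair(e, 0), 0)), pair(0, g(pair(pair(e, e), g(pair(pair(e, e), e), pair(pair(e, 0), 0))), pair(pair(e, e), 0))))   [R2 at 1]
2. g(g(pair(pair(e, e), e), pair(pair(e, 0), 0)), pair(0, g(pair(pair(e, e), g(pair(pair(e, e), e), pair(pair(e, 0), 0))), pair(pair(e, e), 0))))  →  g(e, pair(0, g(pair(pair(e, e), g(pair(pair(e, e), e), pair(pair(e, 0), 0))), pair(pair(e, e), 0))))   [R1 at 1]
3. g(e, pair(0, g(pair(pair(e, e), g(pair(pair(e, e), e), pair(pair(e, 0), 0))), pair(pair(e, e), 0))))  →  g(pair(pair(e, e), g(pair(pair(e, e), e), pair(pair(e, 0), 0))), pair(pair(e, e), 0))   [R2 at ε]
4. g(pair(pair(e, e), g(pair(pair(e, e), e), pair(pair(e, 0), 0))), pair(pair(e, e), 0))  →  g(pair(pair(e, e), e), pair(pair(e, e), 0))   [R1 at 1.2]
5. g(pair(pair(e, e), e), pair(pair(e, e), 0))  →  e   [R1 at ε]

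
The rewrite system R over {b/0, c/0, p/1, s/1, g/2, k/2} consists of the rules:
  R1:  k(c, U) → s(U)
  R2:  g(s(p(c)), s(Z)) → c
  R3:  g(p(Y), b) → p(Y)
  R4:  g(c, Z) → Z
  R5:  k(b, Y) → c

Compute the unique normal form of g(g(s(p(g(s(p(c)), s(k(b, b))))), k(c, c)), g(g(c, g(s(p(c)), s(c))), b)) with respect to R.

1. g(g(s(p(g(s(p(c)), s(k(b, b))))), k(c, c)), g(g(c, g(s(p(c)), s(c))), b))  →  g(g(s(p(c)), k(c, c)), g(g(c, g(s(p(c)), s(c))), b))   [R2 at 1.1.1.1]
2. g(g(s(p(c)), k(c, c)), g(g(c, g(s(p(c)), s(c))), b))  →  g(g(s(p(c)), s(c)), g(g(c, g(s(p(c)), s(c))), b))   [R1 at 1.2]
3. g(g(s(p(c)), s(c)), g(g(c, g(s(p(c)), s(c))), b))  →  g(c, g(g(c, g(s(p(c)), s(c))), b))   [R2 at 1]
4. g(c, g(g(c, g(s(p(c)), s(c))), b))  →  g(g(c, g(s(p(c)), s(c))), b)   [R4 at ε]
5. g(g(c, g(s(p(c)), s(c))), b)  →  g(g(s(p(c)), s(c)), b)   [R4 at 1]
6. g(g(s(p(c)), s(c)), b)  →  g(c, b)   [R2 at 1]
7. g(c, b)  →  b   [R4 at ε]

b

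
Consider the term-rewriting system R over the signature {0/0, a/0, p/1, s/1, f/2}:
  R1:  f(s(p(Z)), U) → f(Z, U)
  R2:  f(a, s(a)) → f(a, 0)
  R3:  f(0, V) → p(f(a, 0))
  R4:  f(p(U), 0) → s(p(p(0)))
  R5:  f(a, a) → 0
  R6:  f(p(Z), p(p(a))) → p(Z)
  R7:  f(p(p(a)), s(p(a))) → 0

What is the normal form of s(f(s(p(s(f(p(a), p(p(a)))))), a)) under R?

1. s(f(s(p(s(f(p(a), p(p(a)))))), a))  →  s(f(s(f(p(a), p(p(a)))), a))   [R1 at 1]
2. s(f(s(f(p(a), p(p(a)))), a))  →  s(f(s(p(a)), a))   [R6 at 1.1.1]
3. s(f(s(p(a)), a))  →  s(f(a, a))   [R1 at 1]
4. s(f(a, a))  →  s(0)   [R5 at 1]

s(0)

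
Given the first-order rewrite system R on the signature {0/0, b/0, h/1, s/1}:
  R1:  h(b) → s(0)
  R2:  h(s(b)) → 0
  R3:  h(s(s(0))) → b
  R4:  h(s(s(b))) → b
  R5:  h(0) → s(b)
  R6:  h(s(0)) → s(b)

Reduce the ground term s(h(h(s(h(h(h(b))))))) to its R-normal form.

1. s(h(h(s(h(h(h(b)))))))  →  s(h(h(s(h(h(s(0)))))))   [R1 at 1.1.1.1.1.1]
2. s(h(h(s(h(h(s(0)))))))  →  s(h(h(s(h(s(b))))))   [R6 at 1.1.1.1.1]
3. s(h(h(s(h(s(b))))))  →  s(h(h(s(0))))   [R2 at 1.1.1.1]
4. s(h(h(s(0))))  →  s(h(s(b)))   [R6 at 1.1]
5. s(h(s(b)))  →  s(0)   [R2 at 1]

s(0)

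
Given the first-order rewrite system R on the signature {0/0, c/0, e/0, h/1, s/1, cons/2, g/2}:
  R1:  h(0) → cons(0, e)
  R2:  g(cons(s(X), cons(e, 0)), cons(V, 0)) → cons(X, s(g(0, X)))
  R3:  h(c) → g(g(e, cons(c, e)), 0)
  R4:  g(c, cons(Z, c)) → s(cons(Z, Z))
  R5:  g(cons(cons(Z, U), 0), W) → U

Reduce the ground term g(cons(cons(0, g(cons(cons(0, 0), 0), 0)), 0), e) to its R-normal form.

1. g(cons(cons(0, g(cons(cons(0, 0), 0), 0)), 0), e)  →  g(cons(cons(0, 0), 0), 0)   [R5 at ε]
2. g(cons(cons(0, 0), 0), 0)  →  0   [R5 at ε]

0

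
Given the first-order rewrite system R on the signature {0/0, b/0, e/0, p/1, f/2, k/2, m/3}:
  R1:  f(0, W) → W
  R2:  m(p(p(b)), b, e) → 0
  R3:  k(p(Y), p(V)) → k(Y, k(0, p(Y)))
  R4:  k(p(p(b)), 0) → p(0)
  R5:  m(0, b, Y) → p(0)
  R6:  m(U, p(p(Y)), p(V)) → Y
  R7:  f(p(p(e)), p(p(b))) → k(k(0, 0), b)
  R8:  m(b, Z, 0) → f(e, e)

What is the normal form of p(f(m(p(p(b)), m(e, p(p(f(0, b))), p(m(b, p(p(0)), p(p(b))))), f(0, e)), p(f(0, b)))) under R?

p(p(b))

1. p(f(m(p(p(b)), m(e, p(p(f(0, b))), p(m(b, p(p(0)), p(p(b))))), f(0, e)), p(f(0, b))))  →  p(f(m(p(p(b)), f(0, b), f(0, e)), p(f(0, b))))   [R6 at 1.1.2]
2. p(f(m(p(p(b)), f(0, b), f(0, e)), p(f(0, b))))  →  p(f(m(p(p(b)), b, f(0, e)), p(f(0, b))))   [R1 at 1.1.2]
3. p(f(m(p(p(b)), b, f(0, e)), p(f(0, b))))  →  p(f(m(p(p(b)), b, e), p(f(0, b))))   [R1 at 1.1.3]
4. p(f(m(p(p(b)), b, e), p(f(0, b))))  →  p(f(0, p(f(0, b))))   [R2 at 1.1]
5. p(f(0, p(f(0, b))))  →  p(p(f(0, b)))   [R1 at 1]
6. p(p(f(0, b)))  →  p(p(b))   [R1 at 1.1]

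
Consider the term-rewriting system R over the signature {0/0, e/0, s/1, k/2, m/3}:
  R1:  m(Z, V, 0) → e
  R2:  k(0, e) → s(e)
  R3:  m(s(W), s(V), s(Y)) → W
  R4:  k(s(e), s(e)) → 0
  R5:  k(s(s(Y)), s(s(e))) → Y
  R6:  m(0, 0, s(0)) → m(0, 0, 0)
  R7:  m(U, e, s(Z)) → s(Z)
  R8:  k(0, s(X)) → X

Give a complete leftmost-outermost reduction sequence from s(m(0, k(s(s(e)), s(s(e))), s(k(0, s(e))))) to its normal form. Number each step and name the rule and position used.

s(s(e))

1. s(m(0, k(s(s(e)), s(s(e))), s(k(0, s(e)))))  →  s(m(0, e, s(k(0, s(e)))))   [R5 at 1.2]
2. s(m(0, e, s(k(0, s(e)))))  →  s(s(k(0, s(e))))   [R7 at 1]
3. s(s(k(0, s(e))))  →  s(s(e))   [R8 at 1.1]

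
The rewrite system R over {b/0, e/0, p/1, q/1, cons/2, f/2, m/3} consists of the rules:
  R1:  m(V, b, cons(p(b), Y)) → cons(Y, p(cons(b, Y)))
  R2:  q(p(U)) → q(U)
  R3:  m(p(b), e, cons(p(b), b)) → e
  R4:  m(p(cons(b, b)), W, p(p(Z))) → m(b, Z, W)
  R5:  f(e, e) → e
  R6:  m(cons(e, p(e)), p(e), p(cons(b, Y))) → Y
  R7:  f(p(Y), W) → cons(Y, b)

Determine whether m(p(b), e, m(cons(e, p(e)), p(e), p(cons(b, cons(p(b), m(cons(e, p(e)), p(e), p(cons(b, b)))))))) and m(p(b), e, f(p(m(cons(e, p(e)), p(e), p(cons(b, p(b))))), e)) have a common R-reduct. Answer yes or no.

yes — NF(t₁) = e, NF(t₂) = e

Reduce t₁ = m(p(b), e, m(cons(e, p(e)), p(e), p(cons(b, cons(p(b), m(cons(e, p(e)), p(e), p(cons(b, b)))))))):
1. m(p(b), e, m(cons(e, p(e)), p(e), p(cons(b, cons(p(b), m(cons(e, p(e)), p(e), p(cons(b, b))))))))  →  m(p(b), e, cons(p(b), m(cons(e, p(e)), p(e), p(cons(b, b)))))   [R6 at 3]
2. m(p(b), e, cons(p(b), m(cons(e, p(e)), p(e), p(cons(b, b)))))  →  m(p(b), e, cons(p(b), b))   [R6 at 3.2]
3. m(p(b), e, cons(p(b), b))  →  e   [R3 at ε]

Reduce t₂ = m(p(b), e, f(p(m(cons(e, p(e)), p(e), p(cons(b, p(b))))), e)):
1. m(p(b), e, f(p(m(cons(e, p(e)), p(e), p(cons(b, p(b))))), e))  →  m(p(b), e, cons(m(cons(e, p(e)), p(e), p(cons(b, p(b)))), b))   [R7 at 3]
2. m(p(b), e, cons(m(cons(e, p(e)), p(e), p(cons(b, p(b)))), b))  →  m(p(b), e, cons(p(b), b))   [R6 at 3.1]
3. m(p(b), e, cons(p(b), b))  →  e   [R3 at ε]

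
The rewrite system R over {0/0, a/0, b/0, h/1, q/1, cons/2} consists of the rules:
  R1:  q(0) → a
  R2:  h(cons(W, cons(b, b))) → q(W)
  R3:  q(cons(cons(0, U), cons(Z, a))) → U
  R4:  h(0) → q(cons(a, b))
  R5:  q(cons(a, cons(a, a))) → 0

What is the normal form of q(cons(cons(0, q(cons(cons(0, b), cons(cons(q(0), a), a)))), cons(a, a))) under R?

b

1. q(cons(cons(0, q(cons(cons(0, b), cons(cons(q(0), a), a)))), cons(a, a)))  →  q(cons(cons(0, b), cons(cons(q(0), a), a)))   [R3 at ε]
2. q(cons(cons(0, b), cons(cons(q(0), a), a)))  →  b   [R3 at ε]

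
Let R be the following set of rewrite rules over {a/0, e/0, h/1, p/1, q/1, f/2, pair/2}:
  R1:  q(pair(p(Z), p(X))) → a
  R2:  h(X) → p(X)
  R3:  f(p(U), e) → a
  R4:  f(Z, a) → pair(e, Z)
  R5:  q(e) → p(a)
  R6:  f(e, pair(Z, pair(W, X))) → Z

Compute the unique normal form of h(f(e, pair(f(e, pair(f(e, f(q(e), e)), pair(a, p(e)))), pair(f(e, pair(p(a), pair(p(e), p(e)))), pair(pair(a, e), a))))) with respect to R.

1. h(f(e, pair(f(e, pair(f(e, f(q(e), e)), pair(a, p(e)))), pair(f(e, pair(p(a), pair(p(e), p(e)))), pair(pair(a, e), a)))))  →  p(f(e, pair(f(e, pair(f(e, f(q(e), e)), pair(a, p(e)))), pair(f(e, pair(p(a), pair(p(e), p(e)))), pair(pair(a, e), a)))))   [R2 at ε]
2. p(f(e, pair(f(e, pair(f(e, f(q(e), e)), pair(a, p(e)))), pair(f(e, pair(p(a), pair(p(e), p(e)))), pair(pair(a, e), a)))))  →  p(f(e, pair(f(e, f(q(e), e)), pair(a, p(e)))))   [R6 at 1]
3. p(f(e, pair(f(e, f(q(e), e)), pair(a, p(e)))))  →  p(f(e, f(q(e), e)))   [R6 at 1]
4. p(f(e, f(q(e), e)))  →  p(f(e, f(p(a), e)))   [R5 at 1.2.1]
5. p(f(e, f(p(a), e)))  →  p(f(e, a))   [R3 at 1.2]
6. p(f(e, a))  →  p(pair(e, e))   [R4 at 1]

p(pair(e, e))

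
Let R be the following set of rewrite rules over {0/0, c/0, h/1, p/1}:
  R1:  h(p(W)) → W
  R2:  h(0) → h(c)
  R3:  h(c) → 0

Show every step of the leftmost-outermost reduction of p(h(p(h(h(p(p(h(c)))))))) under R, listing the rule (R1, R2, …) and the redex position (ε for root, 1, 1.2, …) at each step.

p(0)

1. p(h(p(h(h(p(p(h(c))))))))  →  p(h(h(p(p(h(c))))))   [R1 at 1]
2. p(h(h(p(p(h(c))))))  →  p(h(p(h(c))))   [R1 at 1.1]
3. p(h(p(h(c))))  →  p(h(c))   [R1 at 1]
4. p(h(c))  →  p(0)   [R3 at 1]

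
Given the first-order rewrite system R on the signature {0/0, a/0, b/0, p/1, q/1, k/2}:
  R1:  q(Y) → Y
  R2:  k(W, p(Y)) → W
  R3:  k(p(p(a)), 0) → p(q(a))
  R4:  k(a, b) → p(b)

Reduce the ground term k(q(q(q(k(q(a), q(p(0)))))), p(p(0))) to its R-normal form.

1. k(q(q(q(k(q(a), q(p(0)))))), p(p(0)))  →  q(q(q(k(q(a), q(p(0))))))   [R2 at ε]
2. q(q(q(k(q(a), q(p(0))))))  →  q(q(k(q(a), q(p(0)))))   [R1 at ε]
3. q(q(k(q(a), q(p(0)))))  →  q(k(q(a), q(p(0))))   [R1 at ε]
4. q(k(q(a), q(p(0))))  →  k(q(a), q(p(0)))   [R1 at ε]
5. k(q(a), q(p(0)))  →  k(a, q(p(0)))   [R1 at 1]
6. k(a, q(p(0)))  →  k(a, p(0))   [R1 at 2]
7. k(a, p(0))  →  a   [R2 at ε]

a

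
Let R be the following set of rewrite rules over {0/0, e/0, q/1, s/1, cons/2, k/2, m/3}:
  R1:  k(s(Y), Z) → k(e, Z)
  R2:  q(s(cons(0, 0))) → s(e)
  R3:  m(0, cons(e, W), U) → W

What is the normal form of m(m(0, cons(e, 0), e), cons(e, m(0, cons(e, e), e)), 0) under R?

e

1. m(m(0, cons(e, 0), e), cons(e, m(0, cons(e, e), e)), 0)  →  m(0, cons(e, m(0, cons(e, e), e)), 0)   [R3 at 1]
2. m(0, cons(e, m(0, cons(e, e), e)), 0)  →  m(0, cons(e, e), e)   [R3 at ε]
3. m(0, cons(e, e), e)  →  e   [R3 at ε]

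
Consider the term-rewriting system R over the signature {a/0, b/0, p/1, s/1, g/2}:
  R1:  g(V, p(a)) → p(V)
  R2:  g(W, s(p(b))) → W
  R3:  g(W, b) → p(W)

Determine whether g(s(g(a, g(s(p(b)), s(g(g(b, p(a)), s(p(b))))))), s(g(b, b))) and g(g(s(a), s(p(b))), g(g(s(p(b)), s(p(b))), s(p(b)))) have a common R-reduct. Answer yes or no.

Reduce t₁ = g(s(g(a, g(s(p(b)), s(g(g(b, p(a)), s(p(b))))))), s(g(b, b))):
1. g(s(g(a, g(s(p(b)), s(g(g(b, p(a)), s(p(b))))))), s(g(b, b)))  →  g(s(g(a, g(s(p(b)), s(g(b, p(a)))))), s(g(b, b)))   [R2 at 1.1.2.2.1]
2. g(s(g(a, g(s(p(b)), s(g(b, p(a)))))), s(g(b, b)))  →  g(s(g(a, g(s(p(b)), s(p(b))))), s(g(b, b)))   [R1 at 1.1.2.2.1]
3. g(s(g(a, g(s(p(b)), s(p(b))))), s(g(b, b)))  →  g(s(g(a, s(p(b)))), s(g(b, b)))   [R2 at 1.1.2]
4. g(s(g(a, s(p(b)))), s(g(b, b)))  →  g(s(a), s(g(b, b)))   [R2 at 1.1]
5. g(s(a), s(g(b, b)))  →  g(s(a), s(p(b)))   [R3 at 2.1]
6. g(s(a), s(p(b)))  →  s(a)   [R2 at ε]

Reduce t₂ = g(g(s(a), s(p(b))), g(g(s(p(b)), s(p(b))), s(p(b)))):
1. g(g(s(a), s(p(b))), g(g(s(p(b)), s(p(b))), s(p(b))))  →  g(s(a), g(g(s(p(b)), s(p(b))), s(p(b))))   [R2 at 1]
2. g(s(a), g(g(s(p(b)), s(p(b))), s(p(b))))  →  g(s(a), g(s(p(b)), s(p(b))))   [R2 at 2]
3. g(s(a), g(s(p(b)), s(p(b))))  →  g(s(a), s(p(b)))   [R2 at 2]
4. g(s(a), s(p(b)))  →  s(a)   [R2 at ε]

yes — NF(t₁) = s(a), NF(t₂) = s(a)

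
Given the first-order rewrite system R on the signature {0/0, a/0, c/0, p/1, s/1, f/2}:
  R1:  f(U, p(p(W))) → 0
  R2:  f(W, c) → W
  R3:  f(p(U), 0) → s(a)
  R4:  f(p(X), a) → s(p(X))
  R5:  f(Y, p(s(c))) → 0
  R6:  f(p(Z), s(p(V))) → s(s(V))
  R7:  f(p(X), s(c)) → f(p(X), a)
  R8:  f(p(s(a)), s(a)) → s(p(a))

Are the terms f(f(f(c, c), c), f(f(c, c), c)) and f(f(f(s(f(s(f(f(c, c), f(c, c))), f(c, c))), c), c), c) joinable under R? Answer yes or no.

no — NF(t₁) = c, NF(t₂) = s(s(c))

Reduce t₁ = f(f(f(c, c), c), f(f(c, c), c)):
1. f(f(f(c, c), c), f(f(c, c), c))  →  f(f(c, c), f(f(c, c), c))   [R2 at 1]
2. f(f(c, c), f(f(c, c), c))  →  f(c, f(f(c, c), c))   [R2 at 1]
3. f(c, f(f(c, c), c))  →  f(c, f(c, c))   [R2 at 2]
4. f(c, f(c, c))  →  f(c, c)   [R2 at 2]
5. f(c, c)  →  c   [R2 at ε]

Reduce t₂ = f(f(f(s(f(s(f(f(c, c), f(c, c))), f(c, c))), c), c), c):
1. f(f(f(s(f(s(f(f(c, c), f(c, c))), f(c, c))), c), c), c)  →  f(f(s(f(s(f(f(c, c), f(c, c))), f(c, c))), c), c)   [R2 at ε]
2. f(f(s(f(s(f(f(c, c), f(c, c))), f(c, c))), c), c)  →  f(s(f(s(f(f(c, c), f(c, c))), f(c, c))), c)   [R2 at ε]
3. f(s(f(s(f(f(c, c), f(c, c))), f(c, c))), c)  →  s(f(s(f(f(c, c), f(c, c))), f(c, c)))   [R2 at ε]
4. s(f(s(f(f(c, c), f(c, c))), f(c, c)))  →  s(f(s(f(c, f(c, c))), f(c, c)))   [R2 at 1.1.1.1]
5. s(f(s(f(c, f(c, c))), f(c, c)))  →  s(f(s(f(c, c)), f(c, c)))   [R2 at 1.1.1.2]
6. s(f(s(f(c, c)), f(c, c)))  →  s(f(s(c), f(c, c)))   [R2 at 1.1.1]
7. s(f(s(c), f(c, c)))  →  s(f(s(c), c))   [R2 at 1.2]
8. s(f(s(c), c))  →  s(s(c))   [R2 at 1]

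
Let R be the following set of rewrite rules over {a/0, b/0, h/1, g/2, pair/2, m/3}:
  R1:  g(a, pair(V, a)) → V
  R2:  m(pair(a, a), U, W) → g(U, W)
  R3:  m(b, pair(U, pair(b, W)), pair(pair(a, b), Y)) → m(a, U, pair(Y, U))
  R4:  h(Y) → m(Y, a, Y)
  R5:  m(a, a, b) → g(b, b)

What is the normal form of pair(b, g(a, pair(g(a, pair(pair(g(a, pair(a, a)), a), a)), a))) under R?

pair(b, pair(a, a))

1. pair(b, g(a, pair(g(a, pair(pair(g(a, pair(a, a)), a), a)), a)))  →  pair(b, g(a, pair(pair(g(a, pair(a, a)), a), a)))   [R1 at 2]
2. pair(b, g(a, pair(pair(g(a, pair(a, a)), a), a)))  →  pair(b, pair(g(a, pair(a, a)), a))   [R1 at 2]
3. pair(b, pair(g(a, pair(a, a)), a))  →  pair(b, pair(a, a))   [R1 at 2.1]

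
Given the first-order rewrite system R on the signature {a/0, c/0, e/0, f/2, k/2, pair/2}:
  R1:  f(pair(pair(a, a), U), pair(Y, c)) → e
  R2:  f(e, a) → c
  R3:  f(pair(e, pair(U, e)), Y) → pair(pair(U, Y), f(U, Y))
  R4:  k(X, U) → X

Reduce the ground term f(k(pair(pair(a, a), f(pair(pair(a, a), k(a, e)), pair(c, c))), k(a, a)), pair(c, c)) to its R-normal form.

e

1. f(k(pair(pair(a, a), f(pair(pair(a, a), k(a, e)), pair(c, c))), k(a, a)), pair(c, c))  →  f(pair(pair(a, a), f(pair(pair(a, a), k(a, e)), pair(c, c))), pair(c, c))   [R4 at 1]
2. f(pair(pair(a, a), f(pair(pair(a, a), k(a, e)), pair(c, c))), pair(c, c))  →  e   [R1 at ε]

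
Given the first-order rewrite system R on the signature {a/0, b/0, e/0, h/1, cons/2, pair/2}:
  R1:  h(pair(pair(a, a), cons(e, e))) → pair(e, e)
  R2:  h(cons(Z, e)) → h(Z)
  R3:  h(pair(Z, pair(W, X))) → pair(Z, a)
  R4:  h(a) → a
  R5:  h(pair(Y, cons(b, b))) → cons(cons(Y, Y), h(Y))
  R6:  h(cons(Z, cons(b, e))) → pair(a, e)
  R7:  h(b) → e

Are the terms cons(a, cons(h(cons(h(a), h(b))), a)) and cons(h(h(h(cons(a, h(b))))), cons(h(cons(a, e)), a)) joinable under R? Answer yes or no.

Reduce t₁ = cons(a, cons(h(cons(h(a), h(b))), a)):
1. cons(a, cons(h(cons(h(a), h(b))), a))  →  cons(a, cons(h(cons(a, h(b))), a))   [R4 at 2.1.1.1]
2. cons(a, cons(h(cons(a, h(b))), a))  →  cons(a, cons(h(cons(a, e)), a))   [R7 at 2.1.1.2]
3. cons(a, cons(h(cons(a, e)), a))  →  cons(a, cons(h(a), a))   [R2 at 2.1]
4. cons(a, cons(h(a), a))  →  cons(a, cons(a, a))   [R4 at 2.1]

Reduce t₂ = cons(h(h(h(cons(a, h(b))))), cons(h(cons(a, e)), a)):
1. cons(h(h(h(cons(a, h(b))))), cons(h(cons(a, e)), a))  →  cons(h(h(h(cons(a, e)))), cons(h(cons(a, e)), a))   [R7 at 1.1.1.1.2]
2. cons(h(h(h(cons(a, e)))), cons(h(cons(a, e)), a))  →  cons(h(h(h(a))), cons(h(cons(a, e)), a))   [R2 at 1.1.1]
3. cons(h(h(h(a))), cons(h(cons(a, e)), a))  →  cons(h(h(a)), cons(h(cons(a, e)), a))   [R4 at 1.1.1]
4. cons(h(h(a)), cons(h(cons(a, e)), a))  →  cons(h(a), cons(h(cons(a, e)), a))   [R4 at 1.1]
5. cons(h(a), cons(h(cons(a, e)), a))  →  cons(a, cons(h(cons(a, e)), a))   [R4 at 1]
6. cons(a, cons(h(cons(a, e)), a))  →  cons(a, cons(h(a), a))   [R2 at 2.1]
7. cons(a, cons(h(a), a))  →  cons(a, cons(a, a))   [R4 at 2.1]

yes — NF(t₁) = cons(a, cons(a, a)), NF(t₂) = cons(a, cons(a, a))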